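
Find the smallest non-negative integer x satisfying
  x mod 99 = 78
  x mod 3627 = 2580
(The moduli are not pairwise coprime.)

gcd(99, 3627) = 9 and 9 | (2580 − 78), so the pair is consistent; merging gives x ≡ 35223 (mod 39897), where 39897 = lcm(99, 3627).
The solution is unique modulo lcm(99, 3627) = 39897.

35223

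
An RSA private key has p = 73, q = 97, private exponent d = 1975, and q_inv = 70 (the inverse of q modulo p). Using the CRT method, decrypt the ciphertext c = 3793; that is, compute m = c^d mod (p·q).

5259

d_p = d mod (p−1) = 1975 mod 72 = 31; d_q = d mod (q−1) = 55.
m₁ = c^(d_p) mod p: c ≡ 70 (mod 73), and 70^31 mod 73 = 3.
m₂ = c^(d_q) mod q: c ≡ 10 (mod 97), and 10^55 mod 97 = 21.
h = q_inv·(m₁ − m₂) mod p = 70·(3 − 21) mod 73 = 54.
m = m₂ + h·q = 21 + 54·97 = 5259.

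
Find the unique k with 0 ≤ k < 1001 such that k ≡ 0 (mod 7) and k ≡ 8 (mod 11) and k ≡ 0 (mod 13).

The moduli are pairwise coprime; N = 7·11·13 = 1001.
N/7 = 143; 143 ≡ 3 (mod 7); 3·5 ≡ 1, so inverse 5.
N/11 = 91; 91 ≡ 3 (mod 11); 3·4 ≡ 1, so inverse 4.
N/13 = 77; 77 ≡ 12 (mod 13); 12·12 ≡ 1, so inverse 12.
k ≡ 0·143·5 + 8·91·4 + 0·77·12 = 2912.
2912 mod 1001 = 910.

910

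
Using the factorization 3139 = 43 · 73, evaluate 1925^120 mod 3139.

1607

Mod 43: 1925 ≡ 33; by Fermat, exponent reduces to 120 mod 42 = 36; 33^36 ≡ 16 (mod 43).
Mod 73: 1925 ≡ 27; by Fermat, exponent reduces to 120 mod 72 = 48; 27^48 ≡ 1 (mod 73).
Combine by CRT: x ≡ 16 (mod 43), x ≡ 1 (mod 73) ⇒ x ≡ 1607 (mod 3139).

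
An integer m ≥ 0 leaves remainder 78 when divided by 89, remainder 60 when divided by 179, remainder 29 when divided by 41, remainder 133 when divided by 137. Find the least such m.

36883547

The moduli are pairwise coprime; N = 89·179·41·137 = 89484427.
N/89 = 1005443; 1005443 ≡ 10 (mod 89); 10·9 ≡ 1, so inverse 9.
N/179 = 499913; 499913 ≡ 145 (mod 179); 145·100 ≡ 1, so inverse 100.
N/41 = 2182547; 2182547 ≡ 35 (mod 41); 35·34 ≡ 1, so inverse 34.
N/137 = 653171; 653171 ≡ 92 (mod 137); 92·70 ≡ 1, so inverse 70.
m ≡ 78·1005443·9 + 60·499913·100 + 29·2182547·34 + 133·653171·70 = 11938312338.
11938312338 mod 89484427 = 36883547.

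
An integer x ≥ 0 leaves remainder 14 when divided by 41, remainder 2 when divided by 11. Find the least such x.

From x ≡ 14 (mod 41) write x = 14 + 41t. Substituting into x ≡ 2 (mod 11) gives 41t ≡ 10 (mod 11), and since 8⁻¹ ≡ 7 (mod 11), t ≡ 4. Hence x ≡ 14 + 41·4 = 178 (mod 451).

178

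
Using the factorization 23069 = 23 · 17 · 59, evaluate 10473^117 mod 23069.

Mod 23: 10473 ≡ 8; by Fermat, exponent reduces to 117 mod 22 = 7; 8^7 ≡ 12 (mod 23).
Mod 17: 10473 ≡ 1; by Fermat, exponent reduces to 117 mod 16 = 5; 1^5 ≡ 1 (mod 17).
Mod 59: 10473 ≡ 30; by Fermat, exponent reduces to 117 mod 58 = 1; 30^1 ≡ 30 (mod 59).
Combine by CRT: x ≡ 12 (mod 23), x ≡ 1 (mod 17), x ≡ 30 (mod 59) ⇒ x ≡ 7464 (mod 23069).

7464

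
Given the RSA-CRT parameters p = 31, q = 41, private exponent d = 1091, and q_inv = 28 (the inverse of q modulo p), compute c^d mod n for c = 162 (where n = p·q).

330

d_p = d mod (p−1) = 1091 mod 30 = 11; d_q = d mod (q−1) = 11.
m₁ = c^(d_p) mod p: c ≡ 7 (mod 31), and 7^11 mod 31 = 20.
m₂ = c^(d_q) mod q: c ≡ 39 (mod 41), and 39^11 mod 41 = 2.
h = q_inv·(m₁ − m₂) mod p = 28·(20 − 2) mod 31 = 8.
m = m₂ + h·q = 2 + 8·41 = 330.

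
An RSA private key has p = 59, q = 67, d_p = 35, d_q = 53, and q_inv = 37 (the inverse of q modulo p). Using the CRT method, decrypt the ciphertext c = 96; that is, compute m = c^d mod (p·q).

573

m₁ = c^(d_p) mod p: c ≡ 37 (mod 59), and 37^35 mod 59 = 42.
m₂ = c^(d_q) mod q: c ≡ 29 (mod 67), and 29^53 mod 67 = 37.
h = q_inv·(m₁ − m₂) mod p = 37·(42 − 37) mod 59 = 8.
m = m₂ + h·q = 37 + 8·67 = 573.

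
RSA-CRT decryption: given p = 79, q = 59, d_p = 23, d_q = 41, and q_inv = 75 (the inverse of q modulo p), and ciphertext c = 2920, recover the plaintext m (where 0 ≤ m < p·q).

321

m₁ = c^(d_p) mod p: c ≡ 76 (mod 79), and 76^23 mod 79 = 5.
m₂ = c^(d_q) mod q: c ≡ 29 (mod 59), and 29^41 mod 59 = 26.
h = q_inv·(m₁ − m₂) mod p = 75·(5 − 26) mod 79 = 5.
m = m₂ + h·q = 26 + 5·59 = 321.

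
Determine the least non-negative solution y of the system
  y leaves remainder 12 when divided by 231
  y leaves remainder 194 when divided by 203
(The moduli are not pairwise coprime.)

gcd(231, 203) = 7 and 7 | (194 − 12), so the pair is consistent; merging gives y ≡ 4863 (mod 6699), where 6699 = lcm(231, 203).
The solution is unique modulo lcm(231, 203) = 6699.

4863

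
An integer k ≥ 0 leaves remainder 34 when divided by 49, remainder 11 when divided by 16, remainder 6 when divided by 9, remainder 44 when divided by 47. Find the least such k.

27915

The moduli are pairwise coprime; N = 49·16·9·47 = 331632.
N/49 = 6768; 6768 ≡ 6 (mod 49); 6·41 ≡ 1, so inverse 41.
N/16 = 20727; 20727 ≡ 7 (mod 16); 7·7 ≡ 1, so inverse 7.
N/9 = 36848; 36848 ≡ 2 (mod 9); 2·5 ≡ 1, so inverse 5.
N/47 = 7056; 7056 ≡ 6 (mod 47); 6·8 ≡ 1, so inverse 8.
k ≡ 34·6768·41 + 11·20727·7 + 6·36848·5 + 44·7056·8 = 14619723.
14619723 mod 331632 = 27915.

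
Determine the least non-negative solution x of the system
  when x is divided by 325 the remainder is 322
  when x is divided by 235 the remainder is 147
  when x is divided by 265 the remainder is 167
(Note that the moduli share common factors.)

514797

gcd(325, 235) = 5 and 5 | (147 − 322), so the pair is consistent; merging gives x ≡ 10722 (mod 15275), where 15275 = lcm(325, 235).
gcd(15275, 265) = 5 and 5 | (167 − 10722), so the pair is consistent; merging gives x ≡ 514797 (mod 809575), where 809575 = lcm(15275, 265).
The solution is unique modulo lcm(325, 235, 265) = 809575.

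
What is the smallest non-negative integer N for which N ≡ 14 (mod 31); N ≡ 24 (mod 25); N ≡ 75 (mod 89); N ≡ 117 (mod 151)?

The moduli are pairwise coprime; M = 31·25·89·151 = 10415225.
M/31 = 335975; 335975 ≡ 28 (mod 31); 28·10 ≡ 1, so inverse 10.
M/25 = 416609; 416609 ≡ 9 (mod 25); 9·14 ≡ 1, so inverse 14.
M/89 = 117025; 117025 ≡ 79 (mod 89); 79·80 ≡ 1, so inverse 80.
M/151 = 68975; 68975 ≡ 119 (mod 151); 119·33 ≡ 1, so inverse 33.
N ≡ 14·335975·10 + 24·416609·14 + 75·117025·80 + 117·68975·33 = 1155479599.
1155479599 mod 10415225 = 9804849.

9804849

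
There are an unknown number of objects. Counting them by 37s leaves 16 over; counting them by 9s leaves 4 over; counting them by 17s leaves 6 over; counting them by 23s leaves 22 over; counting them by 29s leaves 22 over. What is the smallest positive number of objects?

2809426

Combine the congruences pairwise.
From N ≡ 16 (mod 37) write N = 16 + 37t. Substituting into N ≡ 4 (mod 9) gives 37t ≡ 6 (mod 9), and since 1⁻¹ ≡ 1 (mod 9), t ≡ 6. Hence N ≡ 16 + 37·6 = 238 (mod 333).
From N ≡ 238 (mod 333) write N = 238 + 333t. Substituting into N ≡ 6 (mod 17) gives 333t ≡ 6 (mod 17), and since 10⁻¹ ≡ 12 (mod 17), t ≡ 4. Hence N ≡ 238 + 333·4 = 1570 (mod 5661).
From N ≡ 1570 (mod 5661) write N = 1570 + 5661t. Substituting into N ≡ 22 (mod 23) gives 5661t ≡ 16 (mod 23), and since 3⁻¹ ≡ 8 (mod 23), t ≡ 13. Hence N ≡ 1570 + 5661·13 = 75163 (mod 130203).
From N ≡ 75163 (mod 130203) write N = 75163 + 130203t. Substituting into N ≡ 22 (mod 29) gives 130203t ≡ 27 (mod 29), and since 22⁻¹ ≡ 4 (mod 29), t ≡ 21. Hence N ≡ 75163 + 130203·21 = 2809426 (mod 3775887).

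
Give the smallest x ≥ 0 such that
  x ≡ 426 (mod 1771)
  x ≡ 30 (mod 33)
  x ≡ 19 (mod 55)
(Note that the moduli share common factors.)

gcd(1771, 33) = 11 and 11 | (30 − 426), so the pair is consistent; merging gives x ≡ 426 (mod 5313), where 5313 = lcm(1771, 33).
gcd(5313, 55) = 11 and 11 | (19 − 426), so the pair is consistent; merging gives x ≡ 5739 (mod 26565), where 26565 = lcm(5313, 55).
The solution is unique modulo lcm(1771, 33, 55) = 26565.

5739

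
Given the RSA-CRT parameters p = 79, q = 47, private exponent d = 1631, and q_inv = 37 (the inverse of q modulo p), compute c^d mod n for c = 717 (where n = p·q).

2131

d_p = d mod (p−1) = 1631 mod 78 = 71; d_q = d mod (q−1) = 21.
m₁ = c^(d_p) mod p: c ≡ 6 (mod 79), and 6^71 mod 79 = 77.
m₂ = c^(d_q) mod q: c ≡ 12 (mod 47), and 12^21 mod 47 = 16.
h = q_inv·(m₁ − m₂) mod p = 37·(77 − 16) mod 79 = 45.
m = m₂ + h·q = 16 + 45·47 = 2131.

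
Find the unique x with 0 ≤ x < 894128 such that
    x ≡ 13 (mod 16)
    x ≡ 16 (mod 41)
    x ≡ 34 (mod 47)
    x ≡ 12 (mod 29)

107805

The moduli are pairwise coprime; N = 16·41·47·29 = 894128.
N/16 = 55883; 55883 ≡ 11 (mod 16); 11·3 ≡ 1, so inverse 3.
N/41 = 21808; 21808 ≡ 37 (mod 41); 37·10 ≡ 1, so inverse 10.
N/47 = 19024; 19024 ≡ 36 (mod 47); 36·17 ≡ 1, so inverse 17.
N/29 = 30832; 30832 ≡ 5 (mod 29); 5·6 ≡ 1, so inverse 6.
x ≡ 13·55883·3 + 16·21808·10 + 34·19024·17 + 12·30832·6 = 18884493.
18884493 mod 894128 = 107805.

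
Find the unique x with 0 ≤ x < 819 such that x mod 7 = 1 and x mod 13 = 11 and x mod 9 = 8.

323

The moduli are pairwise coprime; N = 7·13·9 = 819.
N/7 = 117; 117 ≡ 5 (mod 7); 5·3 ≡ 1, so inverse 3.
N/13 = 63; 63 ≡ 11 (mod 13); 11·6 ≡ 1, so inverse 6.
N/9 = 91; 91 ≡ 1 (mod 9), inverse 1.
x ≡ 1·117·3 + 11·63·6 + 8·91·1 = 5237.
5237 mod 819 = 323.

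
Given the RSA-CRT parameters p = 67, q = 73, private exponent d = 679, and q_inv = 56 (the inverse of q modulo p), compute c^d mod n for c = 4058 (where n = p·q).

d_p = d mod (p−1) = 679 mod 66 = 19; d_q = d mod (q−1) = 31.
m₁ = c^(d_p) mod p: c ≡ 38 (mod 67), and 38^19 mod 67 = 38.
m₂ = c^(d_q) mod q: c ≡ 43 (mod 73), and 43^31 mod 73 = 66.
h = q_inv·(m₁ − m₂) mod p = 56·(38 − 66) mod 67 = 40.
m = m₂ + h·q = 66 + 40·73 = 2986.

2986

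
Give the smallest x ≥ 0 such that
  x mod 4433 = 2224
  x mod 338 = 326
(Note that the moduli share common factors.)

Combine the congruences pairwise.
gcd(4433, 338) = 13 and 13 | (326 − 2224), so the pair is consistent; merging gives x ≡ 55420 (mod 115258), where 115258 = lcm(4433, 338).
The solution is unique modulo lcm(4433, 338) = 115258.

55420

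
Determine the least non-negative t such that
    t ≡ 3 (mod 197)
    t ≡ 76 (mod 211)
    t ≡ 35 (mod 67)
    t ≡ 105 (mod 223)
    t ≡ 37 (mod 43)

From t ≡ 3 (mod 197) write t = 3 + 197s. Substituting into t ≡ 76 (mod 211) gives 197s ≡ 73 (mod 211), and since 197⁻¹ ≡ 15 (mod 211), s ≡ 40. Hence t ≡ 3 + 197·40 = 7883 (mod 41567).
From t ≡ 7883 (mod 41567) write t = 7883 + 41567s. Substituting into t ≡ 35 (mod 67) gives 41567s ≡ 58 (mod 67), and since 27⁻¹ ≡ 5 (mod 67), s ≡ 22. Hence t ≡ 7883 + 41567·22 = 922357 (mod 2784989).
From t ≡ 922357 (mod 2784989) write t = 922357 + 2784989s. Substituting into t ≡ 105 (mod 223) gives 2784989s ≡ 76 (mod 223), and since 165⁻¹ ≡ 173 (mod 223), s ≡ 214. Hence t ≡ 922357 + 2784989·214 = 596910003 (mod 621052547).
From t ≡ 596910003 (mod 621052547) write t = 596910003 + 621052547s. Substituting into t ≡ 37 (mod 43) gives 621052547s ≡ 38 (mod 43), and since 21⁻¹ ≡ 41 (mod 43), s ≡ 10. Hence t ≡ 596910003 + 621052547·10 = 6807435473 (mod 26705259521).

6807435473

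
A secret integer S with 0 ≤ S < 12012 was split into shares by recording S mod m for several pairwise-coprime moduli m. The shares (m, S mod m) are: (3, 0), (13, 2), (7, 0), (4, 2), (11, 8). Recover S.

The moduli are pairwise coprime; N = 3·13·7·4·11 = 12012.
N/3 = 4004; 4004 ≡ 2 (mod 3); 2·2 ≡ 1, so inverse 2.
N/13 = 924; 924 ≡ 1 (mod 13), inverse 1.
N/7 = 1716; 1716 ≡ 1 (mod 7), inverse 1.
N/4 = 3003; 3003 ≡ 3 (mod 4); 3·3 ≡ 1, so inverse 3.
N/11 = 1092; 1092 ≡ 3 (mod 11); 3·4 ≡ 1, so inverse 4.
S ≡ 0·4004·2 + 2·924·1 + 0·1716·1 + 2·3003·3 + 8·1092·4 = 54810.
54810 mod 12012 = 6762.

6762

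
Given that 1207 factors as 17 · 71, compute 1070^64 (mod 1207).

341

Mod 17: 1070 ≡ 16; since 16 | 64, by Fermat 16^64 ≡ 1 (mod 17).
Mod 71: 1070 ≡ 5; 5^64 ≡ 57 (mod 71).
Combine by CRT: x ≡ 1 (mod 17), x ≡ 57 (mod 71) ⇒ x ≡ 341 (mod 1207).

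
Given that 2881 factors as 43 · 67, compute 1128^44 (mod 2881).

Mod 43: 1128 ≡ 10; by Fermat, exponent reduces to 44 mod 42 = 2; 10^2 ≡ 14 (mod 43).
Mod 67: 1128 ≡ 56; 56^44 ≡ 37 (mod 67).
Combine by CRT: x ≡ 14 (mod 43), x ≡ 37 (mod 67) ⇒ x ≡ 573 (mod 2881).

573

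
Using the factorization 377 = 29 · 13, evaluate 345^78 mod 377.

Mod 29: 345 ≡ 26; by Fermat, exponent reduces to 78 mod 28 = 22; 26^22 ≡ 22 (mod 29).
Mod 13: 345 ≡ 7; by Fermat, exponent reduces to 78 mod 12 = 6; 7^6 ≡ 12 (mod 13).
Combine by CRT: x ≡ 22 (mod 29), x ≡ 12 (mod 13) ⇒ x ≡ 51 (mod 377).

51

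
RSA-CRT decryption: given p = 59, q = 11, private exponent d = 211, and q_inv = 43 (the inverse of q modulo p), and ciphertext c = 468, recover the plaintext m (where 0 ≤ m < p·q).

d_p = d mod (p−1) = 211 mod 58 = 37; d_q = d mod (q−1) = 1.
m₁ = c^(d_p) mod p: c ≡ 55 (mod 59), and 55^37 mod 59 = 13.
m₂ = c^(d_q) mod q: c ≡ 6 (mod 11), and 6^1 mod 11 = 6.
h = q_inv·(m₁ − m₂) mod p = 43·(13 − 6) mod 59 = 6.
m = m₂ + h·q = 6 + 6·11 = 72.

72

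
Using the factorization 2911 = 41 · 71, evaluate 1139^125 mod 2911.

32

Mod 41: 1139 ≡ 32; by Fermat, exponent reduces to 125 mod 40 = 5; 32^5 ≡ 32 (mod 41).
Mod 71: 1139 ≡ 3; by Fermat, exponent reduces to 125 mod 70 = 55; 3^55 ≡ 32 (mod 71).
Combine by CRT: x ≡ 32 (mod 41), x ≡ 32 (mod 71) ⇒ x ≡ 32 (mod 2911).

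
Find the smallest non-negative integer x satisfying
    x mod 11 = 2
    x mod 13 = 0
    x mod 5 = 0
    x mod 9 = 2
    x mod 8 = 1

23465

The moduli are pairwise coprime; N = 11·13·5·9·8 = 51480.
N/11 = 4680; 4680 ≡ 5 (mod 11); 5·9 ≡ 1, so inverse 9.
N/13 = 3960; 3960 ≡ 8 (mod 13); 8·5 ≡ 1, so inverse 5.
N/5 = 10296; 10296 ≡ 1 (mod 5), inverse 1.
N/9 = 5720; 5720 ≡ 5 (mod 9); 5·2 ≡ 1, so inverse 2.
N/8 = 6435; 6435 ≡ 3 (mod 8); 3·3 ≡ 1, so inverse 3.
x ≡ 2·4680·9 + 0·3960·5 + 0·10296·1 + 2·5720·2 + 1·6435·3 = 126425.
126425 mod 51480 = 23465.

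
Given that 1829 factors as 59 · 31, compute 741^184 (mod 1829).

1228

Mod 59: 741 ≡ 33; by Fermat, exponent reduces to 184 mod 58 = 10; 33^10 ≡ 48 (mod 59).
Mod 31: 741 ≡ 28; by Fermat, exponent reduces to 184 mod 30 = 4; 28^4 ≡ 19 (mod 31).
Combine by CRT: x ≡ 48 (mod 59), x ≡ 19 (mod 31) ⇒ x ≡ 1228 (mod 1829).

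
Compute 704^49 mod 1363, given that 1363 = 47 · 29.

Mod 47: 704 ≡ 46; by Fermat, exponent reduces to 49 mod 46 = 3; 46^3 ≡ 46 (mod 47).
Mod 29: 704 ≡ 8; by Fermat, exponent reduces to 49 mod 28 = 21; 8^21 ≡ 12 (mod 29).
Combine by CRT: x ≡ 46 (mod 47), x ≡ 12 (mod 29) ⇒ x ≡ 563 (mod 1363).

563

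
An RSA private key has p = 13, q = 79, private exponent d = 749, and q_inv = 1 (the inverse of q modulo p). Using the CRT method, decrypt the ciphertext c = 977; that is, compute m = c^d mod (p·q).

d_p = d mod (p−1) = 749 mod 12 = 5; d_q = d mod (q−1) = 47.
m₁ = c^(d_p) mod p: c ≡ 2 (mod 13), and 2^5 mod 13 = 6.
m₂ = c^(d_q) mod q: c ≡ 29 (mod 79), and 29^47 mod 79 = 43.
h = q_inv·(m₁ − m₂) mod p = 1·(6 − 43) mod 13 = 2.
m = m₂ + h·q = 43 + 2·79 = 201.

201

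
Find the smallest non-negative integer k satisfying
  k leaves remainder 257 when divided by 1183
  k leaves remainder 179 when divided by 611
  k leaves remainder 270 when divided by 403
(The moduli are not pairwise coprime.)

gcd(1183, 611) = 13 and 13 | (179 − 257), so the pair is consistent; merging gives k ≡ 2623 (mod 55601), where 55601 = lcm(1183, 611).
gcd(55601, 403) = 13 and 13 | (270 − 2623), so the pair is consistent; merging gives k ≡ 1448249 (mod 1723631), where 1723631 = lcm(55601, 403).
The solution is unique modulo lcm(1183, 611, 403) = 1723631.

1448249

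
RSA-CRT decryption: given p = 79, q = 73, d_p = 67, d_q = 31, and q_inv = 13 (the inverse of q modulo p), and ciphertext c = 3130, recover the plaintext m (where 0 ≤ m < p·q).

m₁ = c^(d_p) mod p: c ≡ 49 (mod 79), and 49^67 mod 79 = 2.
m₂ = c^(d_q) mod q: c ≡ 64 (mod 73), and 64^31 mod 73 = 64.
h = q_inv·(m₁ − m₂) mod p = 13·(2 − 64) mod 79 = 63.
m = m₂ + h·q = 64 + 63·73 = 4663.

4663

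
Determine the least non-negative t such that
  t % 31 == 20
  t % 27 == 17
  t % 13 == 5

3554

The moduli are pairwise coprime; N = 31·27·13 = 10881.
N/31 = 351; 351 ≡ 10 (mod 31); 10·28 ≡ 1, so inverse 28.
N/27 = 403; 403 ≡ 25 (mod 27); 25·13 ≡ 1, so inverse 13.
N/13 = 837; 837 ≡ 5 (mod 13); 5·8 ≡ 1, so inverse 8.
t ≡ 20·351·28 + 17·403·13 + 5·837·8 = 319103.
319103 mod 10881 = 3554.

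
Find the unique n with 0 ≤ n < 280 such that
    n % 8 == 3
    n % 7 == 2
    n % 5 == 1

The moduli are pairwise coprime; M = 8·7·5 = 280.
M/8 = 35; 35 ≡ 3 (mod 8); 3·3 ≡ 1, so inverse 3.
M/7 = 40; 40 ≡ 5 (mod 7); 5·3 ≡ 1, so inverse 3.
M/5 = 56; 56 ≡ 1 (mod 5), inverse 1.
n ≡ 3·35·3 + 2·40·3 + 1·56·1 = 611.
611 mod 280 = 51.

51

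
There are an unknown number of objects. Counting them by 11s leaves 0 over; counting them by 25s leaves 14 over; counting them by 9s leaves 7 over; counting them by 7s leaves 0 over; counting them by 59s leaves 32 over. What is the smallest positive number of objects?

938014

Combine the congruences pairwise.
From N ≡ 0 (mod 11) write N = 0 + 11t. Substituting into N ≡ 14 (mod 25) gives 11t ≡ 14 (mod 25), and since 11⁻¹ ≡ 16 (mod 25), t ≡ 24. Hence N ≡ 0 + 11·24 = 264 (mod 275).
From N ≡ 264 (mod 275) write N = 264 + 275t. Substituting into N ≡ 7 (mod 9) gives 275t ≡ 4 (mod 9), and since 5⁻¹ ≡ 2 (mod 9), t ≡ 8. Hence N ≡ 264 + 275·8 = 2464 (mod 2475).
From N ≡ 2464 (mod 2475) write N = 2464 + 2475t. Substituting into N ≡ 0 (mod 7) gives 2475t ≡ 0 (mod 7), and since 4⁻¹ ≡ 2 (mod 7), t ≡ 0. Hence N ≡ 2464 + 2475·0 = 2464 (mod 17325).
From N ≡ 2464 (mod 17325) write N = 2464 + 17325t. Substituting into N ≡ 32 (mod 59) gives 17325t ≡ 46 (mod 59), and since 38⁻¹ ≡ 14 (mod 59), t ≡ 54. Hence N ≡ 2464 + 17325·54 = 938014 (mod 1022175).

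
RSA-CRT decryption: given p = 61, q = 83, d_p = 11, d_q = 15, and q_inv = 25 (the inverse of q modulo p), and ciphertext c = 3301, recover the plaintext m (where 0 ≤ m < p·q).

4240

m₁ = c^(d_p) mod p: c ≡ 7 (mod 61), and 7^11 mod 61 = 31.
m₂ = c^(d_q) mod q: c ≡ 64 (mod 83), and 64^15 mod 83 = 7.
h = q_inv·(m₁ − m₂) mod p = 25·(31 − 7) mod 61 = 51.
m = m₂ + h·q = 7 + 51·83 = 4240.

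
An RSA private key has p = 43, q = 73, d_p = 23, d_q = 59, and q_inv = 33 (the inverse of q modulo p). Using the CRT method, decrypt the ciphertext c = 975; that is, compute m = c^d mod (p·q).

2083

m₁ = c^(d_p) mod p: c ≡ 29 (mod 43), and 29^23 mod 43 = 19.
m₂ = c^(d_q) mod q: c ≡ 26 (mod 73), and 26^59 mod 73 = 39.
h = q_inv·(m₁ − m₂) mod p = 33·(19 − 39) mod 43 = 28.
m = m₂ + h·q = 39 + 28·73 = 2083.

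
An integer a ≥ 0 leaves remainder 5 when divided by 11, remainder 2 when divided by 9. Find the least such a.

From a ≡ 5 (mod 11) write a = 5 + 11t. Substituting into a ≡ 2 (mod 9) gives 11t ≡ 6 (mod 9), and since 2⁻¹ ≡ 5 (mod 9), t ≡ 3. Hence a ≡ 5 + 11·3 = 38 (mod 99).

38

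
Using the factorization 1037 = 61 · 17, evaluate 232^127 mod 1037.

507

Mod 61: 232 ≡ 49; by Fermat, exponent reduces to 127 mod 60 = 7; 49^7 ≡ 19 (mod 61).
Mod 17: 232 ≡ 11; by Fermat, exponent reduces to 127 mod 16 = 15; 11^15 ≡ 14 (mod 17).
Combine by CRT: x ≡ 19 (mod 61), x ≡ 14 (mod 17) ⇒ x ≡ 507 (mod 1037).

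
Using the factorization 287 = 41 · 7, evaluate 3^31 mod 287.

Mod 41: 3 ≡ 3; 3^31 ≡ 14 (mod 41).
Mod 7: 3 ≡ 3; by Fermat, exponent reduces to 31 mod 6 = 1; 3^1 ≡ 3 (mod 7).
Combine by CRT: x ≡ 14 (mod 41), x ≡ 3 (mod 7) ⇒ x ≡ 178 (mod 287).

178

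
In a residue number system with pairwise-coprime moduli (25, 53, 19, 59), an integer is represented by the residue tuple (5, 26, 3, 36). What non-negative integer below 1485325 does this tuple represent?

Combine the congruences pairwise.
From x ≡ 5 (mod 25) write x = 5 + 25t. Substituting into x ≡ 26 (mod 53) gives 25t ≡ 21 (mod 53), and since 25⁻¹ ≡ 17 (mod 53), t ≡ 39. Hence x ≡ 5 + 25·39 = 980 (mod 1325).
From x ≡ 980 (mod 1325) write x = 980 + 1325t. Substituting into x ≡ 3 (mod 19) gives 1325t ≡ 11 (mod 19), and since 14⁻¹ ≡ 15 (mod 19), t ≡ 13. Hence x ≡ 980 + 1325·13 = 18205 (mod 25175).
From x ≡ 18205 (mod 25175) write x = 18205 + 25175t. Substituting into x ≡ 36 (mod 59) gives 25175t ≡ 3 (mod 59), and since 41⁻¹ ≡ 36 (mod 59), t ≡ 49. Hence x ≡ 18205 + 25175·49 = 1251780 (mod 1485325).

1251780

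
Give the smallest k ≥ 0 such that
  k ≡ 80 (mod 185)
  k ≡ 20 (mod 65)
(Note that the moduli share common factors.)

gcd(185, 65) = 5 and 5 | (20 − 80), so the pair is consistent; merging gives k ≡ 1190 (mod 2405), where 2405 = lcm(185, 65).
The solution is unique modulo lcm(185, 65) = 2405.

1190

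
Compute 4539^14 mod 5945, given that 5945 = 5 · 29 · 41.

Mod 5: 4539 ≡ 4; by Fermat, exponent reduces to 14 mod 4 = 2; 4^2 ≡ 1 (mod 5).
Mod 29: 4539 ≡ 15; 15^14 ≡ 28 (mod 29).
Mod 41: 4539 ≡ 29; 29^14 ≡ 33 (mod 41).
Combine by CRT: x ≡ 1 (mod 5), x ≡ 28 (mod 29), x ≡ 33 (mod 41) ⇒ x ≡ 4871 (mod 5945).

4871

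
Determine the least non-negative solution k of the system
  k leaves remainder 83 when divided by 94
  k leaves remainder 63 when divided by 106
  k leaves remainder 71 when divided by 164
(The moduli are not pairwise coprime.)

gcd(94, 106) = 2 and 2 | (63 − 83), so the pair is consistent; merging gives k ≡ 3561 (mod 4982), where 4982 = lcm(94, 106).
gcd(4982, 164) = 2 and 2 | (71 − 3561), so the pair is consistent; merging gives k ≡ 158003 (mod 408524), where 408524 = lcm(4982, 164).
The solution is unique modulo lcm(94, 106, 164) = 408524.

158003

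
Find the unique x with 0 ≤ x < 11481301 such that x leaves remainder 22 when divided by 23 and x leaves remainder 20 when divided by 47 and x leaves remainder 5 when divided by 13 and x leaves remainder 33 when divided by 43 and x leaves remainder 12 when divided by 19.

From x ≡ 22 (mod 23) write x = 22 + 23t. Substituting into x ≡ 20 (mod 47) gives 23t ≡ 45 (mod 47), and since 23⁻¹ ≡ 45 (mod 47), t ≡ 4. Hence x ≡ 22 + 23·4 = 114 (mod 1081).
From x ≡ 114 (mod 1081) write x = 114 + 1081t. Substituting into x ≡ 5 (mod 13) gives 1081t ≡ 8 (mod 13), and since 2⁻¹ ≡ 7 (mod 13), t ≡ 4. Hence x ≡ 114 + 1081·4 = 4438 (mod 14053).
From x ≡ 4438 (mod 14053) write x = 4438 + 14053t. Substituting into x ≡ 33 (mod 43) gives 14053t ≡ 24 (mod 43), and since 35⁻¹ ≡ 16 (mod 43), t ≡ 40. Hence x ≡ 4438 + 14053·40 = 566558 (mod 604279).
From x ≡ 566558 (mod 604279) write x = 566558 + 604279t. Substituting into x ≡ 12 (mod 19) gives 604279t ≡ 15 (mod 19), and since 3⁻¹ ≡ 13 (mod 19), t ≡ 5. Hence x ≡ 566558 + 604279·5 = 3587953 (mod 11481301).

3587953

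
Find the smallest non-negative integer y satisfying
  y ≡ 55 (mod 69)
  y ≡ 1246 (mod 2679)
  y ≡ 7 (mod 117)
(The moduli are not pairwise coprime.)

1453264

gcd(69, 2679) = 3 and 3 | (1246 − 55), so the pair is consistent; merging gives y ≡ 36073 (mod 61617), where 61617 = lcm(69, 2679).
gcd(61617, 117) = 3 and 3 | (7 − 36073), so the pair is consistent; merging gives y ≡ 1453264 (mod 2403063), where 2403063 = lcm(61617, 117).
The solution is unique modulo lcm(69, 2679, 117) = 2403063.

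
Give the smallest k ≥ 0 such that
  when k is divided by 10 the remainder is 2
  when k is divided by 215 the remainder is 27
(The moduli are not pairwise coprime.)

242

gcd(10, 215) = 5 and 5 | (27 − 2), so the pair is consistent; merging gives k ≡ 242 (mod 430), where 430 = lcm(10, 215).
The solution is unique modulo lcm(10, 215) = 430.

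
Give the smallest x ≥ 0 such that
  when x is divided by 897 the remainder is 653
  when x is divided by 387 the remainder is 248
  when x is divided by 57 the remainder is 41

119057

gcd(897, 387) = 3 and 3 | (248 − 653), so the pair is consistent; merging gives x ≡ 3344 (mod 115713), where 115713 = lcm(897, 387).
gcd(115713, 57) = 3 and 3 | (41 − 3344), so the pair is consistent; merging gives x ≡ 119057 (mod 2198547), where 2198547 = lcm(115713, 57).
The solution is unique modulo lcm(897, 387, 57) = 2198547.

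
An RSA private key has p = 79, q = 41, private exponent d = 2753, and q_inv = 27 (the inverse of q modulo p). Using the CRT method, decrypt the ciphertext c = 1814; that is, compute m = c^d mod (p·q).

d_p = d mod (p−1) = 2753 mod 78 = 23; d_q = d mod (q−1) = 33.
m₁ = c^(d_p) mod p: c ≡ 76 (mod 79), and 76^23 mod 79 = 5.
m₂ = c^(d_q) mod q: c ≡ 10 (mod 41), and 10^33 mod 41 = 16.
h = q_inv·(m₁ − m₂) mod p = 27·(5 − 16) mod 79 = 19.
m = m₂ + h·q = 16 + 19·41 = 795.

795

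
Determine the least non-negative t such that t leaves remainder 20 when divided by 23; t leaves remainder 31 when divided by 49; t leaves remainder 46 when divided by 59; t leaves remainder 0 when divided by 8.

21640

The moduli are pairwise coprime; N = 23·49·59·8 = 531944.
N/23 = 23128; 23128 ≡ 13 (mod 23); 13·16 ≡ 1, so inverse 16.
N/49 = 10856; 10856 ≡ 27 (mod 49); 27·20 ≡ 1, so inverse 20.
N/59 = 9016; 9016 ≡ 48 (mod 59); 48·16 ≡ 1, so inverse 16.
N/8 = 66493; 66493 ≡ 5 (mod 8); 5·5 ≡ 1, so inverse 5.
t ≡ 20·23128·16 + 31·10856·20 + 46·9016·16 + 0·66493·5 = 20767456.
20767456 mod 531944 = 21640.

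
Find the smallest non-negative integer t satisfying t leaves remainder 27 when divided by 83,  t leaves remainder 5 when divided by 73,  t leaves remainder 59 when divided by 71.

The moduli are pairwise coprime; N = 83·73·71 = 430189.
N/83 = 5183; 5183 ≡ 37 (mod 83); 37·9 ≡ 1, so inverse 9.
N/73 = 5893; 5893 ≡ 53 (mod 73); 53·62 ≡ 1, so inverse 62.
N/71 = 6059; 6059 ≡ 24 (mod 71); 24·3 ≡ 1, so inverse 3.
t ≡ 27·5183·9 + 5·5893·62 + 59·6059·3 = 4158742.
4158742 mod 430189 = 287041.

287041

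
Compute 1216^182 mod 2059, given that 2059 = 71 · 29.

Mod 71: 1216 ≡ 9; by Fermat, exponent reduces to 182 mod 70 = 42; 9^42 ≡ 54 (mod 71).
Mod 29: 1216 ≡ 27; by Fermat, exponent reduces to 182 mod 28 = 14; 27^14 ≡ 28 (mod 29).
Combine by CRT: x ≡ 54 (mod 71), x ≡ 28 (mod 29) ⇒ x ≡ 1971 (mod 2059).

1971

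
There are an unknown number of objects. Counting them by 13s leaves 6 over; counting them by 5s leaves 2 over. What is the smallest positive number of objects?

Combine the congruences pairwise.
From N ≡ 6 (mod 13) write N = 6 + 13t. Substituting into N ≡ 2 (mod 5) gives 13t ≡ 1 (mod 5), and since 3⁻¹ ≡ 2 (mod 5), t ≡ 2. Hence N ≡ 6 + 13·2 = 32 (mod 65).

32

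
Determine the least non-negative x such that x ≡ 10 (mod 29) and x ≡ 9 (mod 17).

Combine the congruences pairwise.
From x ≡ 10 (mod 29) write x = 10 + 29t. Substituting into x ≡ 9 (mod 17) gives 29t ≡ 16 (mod 17), and since 12⁻¹ ≡ 10 (mod 17), t ≡ 7. Hence x ≡ 10 + 29·7 = 213 (mod 493).

213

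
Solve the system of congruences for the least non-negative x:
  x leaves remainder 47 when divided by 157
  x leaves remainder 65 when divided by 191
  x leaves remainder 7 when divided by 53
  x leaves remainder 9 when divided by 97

147892320

Combine the congruences pairwise.
From x ≡ 47 (mod 157) write x = 47 + 157t. Substituting into x ≡ 65 (mod 191) gives 157t ≡ 18 (mod 191), and since 157⁻¹ ≡ 73 (mod 191), t ≡ 168. Hence x ≡ 47 + 157·168 = 26423 (mod 29987).
From x ≡ 26423 (mod 29987) write x = 26423 + 29987t. Substituting into x ≡ 7 (mod 53) gives 29987t ≡ 31 (mod 53), and since 42⁻¹ ≡ 24 (mod 53), t ≡ 2. Hence x ≡ 26423 + 29987·2 = 86397 (mod 1589311).
From x ≡ 86397 (mod 1589311) write x = 86397 + 1589311t. Substituting into x ≡ 9 (mod 97) gives 1589311t ≡ 39 (mod 97), and since 63⁻¹ ≡ 77 (mod 97), t ≡ 93. Hence x ≡ 86397 + 1589311·93 = 147892320 (mod 154163167).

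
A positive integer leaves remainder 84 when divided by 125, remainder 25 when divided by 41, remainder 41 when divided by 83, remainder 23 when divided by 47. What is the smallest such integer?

15250959

Combine the congruences pairwise.
From t ≡ 84 (mod 125) write t = 84 + 125s. Substituting into t ≡ 25 (mod 41) gives 125s ≡ 23 (mod 41), and since 2⁻¹ ≡ 21 (mod 41), s ≡ 32. Hence t ≡ 84 + 125·32 = 4084 (mod 5125).
From t ≡ 4084 (mod 5125) write t = 4084 + 5125s. Substituting into t ≡ 41 (mod 83) gives 5125s ≡ 24 (mod 83), and since 62⁻¹ ≡ 79 (mod 83), s ≡ 70. Hence t ≡ 4084 + 5125·70 = 362834 (mod 425375).
From t ≡ 362834 (mod 425375) write t = 362834 + 425375s. Substituting into t ≡ 23 (mod 47) gives 425375s ≡ 29 (mod 47), and since 25⁻¹ ≡ 32 (mod 47), s ≡ 35. Hence t ≡ 362834 + 425375·35 = 15250959 (mod 19992625).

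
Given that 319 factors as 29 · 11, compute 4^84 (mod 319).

Mod 29: 4 ≡ 4; since 28 | 84, by Fermat 4^84 ≡ 1 (mod 29).
Mod 11: 4 ≡ 4; by Fermat, exponent reduces to 84 mod 10 = 4; 4^4 ≡ 3 (mod 11).
Combine by CRT: x ≡ 1 (mod 29), x ≡ 3 (mod 11) ⇒ x ≡ 146 (mod 319).

146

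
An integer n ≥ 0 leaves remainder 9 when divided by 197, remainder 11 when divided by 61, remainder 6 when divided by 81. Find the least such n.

From n ≡ 9 (mod 197) write n = 9 + 197t. Substituting into n ≡ 11 (mod 61) gives 197t ≡ 2 (mod 61), and since 14⁻¹ ≡ 48 (mod 61), t ≡ 35. Hence n ≡ 9 + 197·35 = 6904 (mod 12017).
From n ≡ 6904 (mod 12017) write n = 6904 + 12017t. Substituting into n ≡ 6 (mod 81) gives 12017t ≡ 68 (mod 81), and since 29⁻¹ ≡ 14 (mod 81), t ≡ 61. Hence n ≡ 6904 + 12017·61 = 739941 (mod 973377).

739941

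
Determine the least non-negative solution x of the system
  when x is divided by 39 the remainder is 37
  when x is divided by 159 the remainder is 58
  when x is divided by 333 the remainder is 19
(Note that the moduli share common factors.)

120898

gcd(39, 159) = 3 and 3 | (58 − 37), so the pair is consistent; merging gives x ≡ 1012 (mod 2067), where 2067 = lcm(39, 159).
gcd(2067, 333) = 3 and 3 | (19 − 1012), so the pair is consistent; merging gives x ≡ 120898 (mod 229437), where 229437 = lcm(2067, 333).
The solution is unique modulo lcm(39, 159, 333) = 229437.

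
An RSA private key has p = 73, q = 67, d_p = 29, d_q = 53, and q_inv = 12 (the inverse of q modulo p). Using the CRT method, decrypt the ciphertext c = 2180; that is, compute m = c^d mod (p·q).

10

m₁ = c^(d_p) mod p: c ≡ 63 (mod 73), and 63^29 mod 73 = 10.
m₂ = c^(d_q) mod q: c ≡ 36 (mod 67), and 36^53 mod 67 = 10.
h = q_inv·(m₁ − m₂) mod p = 12·(10 − 10) mod 73 = 0.
m = m₂ + h·q = 10 + 0·67 = 10.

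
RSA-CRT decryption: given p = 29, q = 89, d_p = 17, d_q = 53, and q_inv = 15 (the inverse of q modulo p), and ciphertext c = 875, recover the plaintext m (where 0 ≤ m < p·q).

m₁ = c^(d_p) mod p: c ≡ 5 (mod 29), and 5^17 mod 29 = 9.
m₂ = c^(d_q) mod q: c ≡ 74 (mod 89), and 74^53 mod 89 = 13.
h = q_inv·(m₁ − m₂) mod p = 15·(9 − 13) mod 29 = 27.
m = m₂ + h·q = 13 + 27·89 = 2416.

2416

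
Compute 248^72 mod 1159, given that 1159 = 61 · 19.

20

Mod 61: 248 ≡ 4; by Fermat, exponent reduces to 72 mod 60 = 12; 4^12 ≡ 20 (mod 61).
Mod 19: 248 ≡ 1; since 18 | 72, by Fermat 1^72 ≡ 1 (mod 19).
Combine by CRT: x ≡ 20 (mod 61), x ≡ 1 (mod 19) ⇒ x ≡ 20 (mod 1159).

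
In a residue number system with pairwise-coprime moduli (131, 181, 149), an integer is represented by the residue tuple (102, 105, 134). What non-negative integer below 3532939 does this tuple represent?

693878

The moduli are pairwise coprime; N = 131·181·149 = 3532939.
N/131 = 26969; 26969 ≡ 114 (mod 131); 114·77 ≡ 1, so inverse 77.
N/181 = 19519; 19519 ≡ 152 (mod 181); 152·156 ≡ 1, so inverse 156.
N/149 = 23711; 23711 ≡ 20 (mod 149); 20·82 ≡ 1, so inverse 82.
x ≡ 102·26969·77 + 105·19519·156 + 134·23711·82 = 792072214.
792072214 mod 3532939 = 693878.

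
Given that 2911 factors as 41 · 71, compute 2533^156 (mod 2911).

Mod 41: 2533 ≡ 32; by Fermat, exponent reduces to 156 mod 40 = 36; 32^36 ≡ 1 (mod 41).
Mod 71: 2533 ≡ 48; by Fermat, exponent reduces to 156 mod 70 = 16; 48^16 ≡ 32 (mod 71).
Combine by CRT: x ≡ 1 (mod 41), x ≡ 32 (mod 71) ⇒ x ≡ 1026 (mod 2911).

1026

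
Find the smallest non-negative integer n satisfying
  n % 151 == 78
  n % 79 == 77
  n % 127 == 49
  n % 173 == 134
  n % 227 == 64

2022280866

The moduli are pairwise coprime; M = 151·79·127·173·227 = 59494897393.
M/151 = 394005943; 394005943 ≡ 133 (mod 151); 133·109 ≡ 1, so inverse 109.
M/79 = 753099967; 753099967 ≡ 77 (mod 79); 77·39 ≡ 1, so inverse 39.
M/127 = 468463759; 468463759 ≡ 2 (mod 127); 2·64 ≡ 1, so inverse 64.
M/173 = 343901141; 343901141 ≡ 150 (mod 173); 150·15 ≡ 1, so inverse 15.
M/227 = 262092059; 262092059 ≡ 129 (mod 227); 129·44 ≡ 1, so inverse 44.
n ≡ 78·394005943·109 + 77·753099967·39 + 49·468463759·64 + 134·343901141·15 + 64·262092059·44 = 8509792608065.
8509792608065 mod 59494897393 = 2022280866.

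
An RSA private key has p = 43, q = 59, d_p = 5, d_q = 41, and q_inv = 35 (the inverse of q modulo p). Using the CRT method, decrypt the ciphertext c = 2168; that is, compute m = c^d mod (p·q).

m₁ = c^(d_p) mod p: c ≡ 18 (mod 43), and 18^5 mod 43 = 19.
m₂ = c^(d_q) mod q: c ≡ 44 (mod 59), and 44^41 mod 59 = 32.
h = q_inv·(m₁ − m₂) mod p = 35·(19 − 32) mod 43 = 18.
m = m₂ + h·q = 32 + 18·59 = 1094.

1094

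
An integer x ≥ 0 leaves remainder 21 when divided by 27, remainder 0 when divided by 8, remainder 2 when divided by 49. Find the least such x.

6960

Combine the congruences pairwise.
From x ≡ 21 (mod 27) write x = 21 + 27t. Substituting into x ≡ 0 (mod 8) gives 27t ≡ 3 (mod 8), and since 3⁻¹ ≡ 3 (mod 8), t ≡ 1. Hence x ≡ 21 + 27·1 = 48 (mod 216).
From x ≡ 48 (mod 216) write x = 48 + 216t. Substituting into x ≡ 2 (mod 49) gives 216t ≡ 3 (mod 49), and since 20⁻¹ ≡ 27 (mod 49), t ≡ 32. Hence x ≡ 48 + 216·32 = 6960 (mod 10584).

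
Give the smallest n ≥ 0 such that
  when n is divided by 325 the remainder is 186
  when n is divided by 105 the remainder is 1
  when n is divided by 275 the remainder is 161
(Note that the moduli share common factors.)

59011

gcd(325, 105) = 5 and 5 | (1 − 186), so the pair is consistent; merging gives n ≡ 4411 (mod 6825), where 6825 = lcm(325, 105).
gcd(6825, 275) = 25 and 25 | (161 − 4411), so the pair is consistent; merging gives n ≡ 59011 (mod 75075), where 75075 = lcm(6825, 275).
The solution is unique modulo lcm(325, 105, 275) = 75075.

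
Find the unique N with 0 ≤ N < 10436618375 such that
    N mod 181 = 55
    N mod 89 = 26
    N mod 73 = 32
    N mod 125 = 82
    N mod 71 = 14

From N ≡ 55 (mod 181) write N = 55 + 181t. Substituting into N ≡ 26 (mod 89) gives 181t ≡ 60 (mod 89), and since 3⁻¹ ≡ 30 (mod 89), t ≡ 20. Hence N ≡ 55 + 181·20 = 3675 (mod 16109).
From N ≡ 3675 (mod 16109) write N = 3675 + 16109t. Substituting into N ≡ 32 (mod 73) gives 16109t ≡ 7 (mod 73), and since 49⁻¹ ≡ 3 (mod 73), t ≡ 21. Hence N ≡ 3675 + 16109·21 = 341964 (mod 1175957).
From N ≡ 341964 (mod 1175957) write N = 341964 + 1175957t. Substituting into N ≡ 82 (mod 125) gives 1175957t ≡ 118 (mod 125), and since 82⁻¹ ≡ 93 (mod 125), t ≡ 99. Hence N ≡ 341964 + 1175957·99 = 116761707 (mod 146994625).
From N ≡ 116761707 (mod 146994625) write N = 116761707 + 146994625t. Substituting into N ≡ 14 (mod 71) gives 146994625t ≡ 8 (mod 71), and since 59⁻¹ ≡ 65 (mod 71), t ≡ 23. Hence N ≡ 116761707 + 146994625·23 = 3497638082 (mod 10436618375).

3497638082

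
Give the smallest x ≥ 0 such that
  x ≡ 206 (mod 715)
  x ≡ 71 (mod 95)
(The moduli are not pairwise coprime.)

2351

Combine the congruences pairwise.
gcd(715, 95) = 5 and 5 | (71 − 206), so the pair is consistent; merging gives x ≡ 2351 (mod 13585), where 13585 = lcm(715, 95).
The solution is unique modulo lcm(715, 95) = 13585.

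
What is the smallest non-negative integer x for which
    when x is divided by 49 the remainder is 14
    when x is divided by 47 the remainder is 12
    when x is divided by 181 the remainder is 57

From x ≡ 14 (mod 49) write x = 14 + 49t. Substituting into x ≡ 12 (mod 47) gives 49t ≡ 45 (mod 47), and since 2⁻¹ ≡ 24 (mod 47), t ≡ 46. Hence x ≡ 14 + 49·46 = 2268 (mod 2303).
From x ≡ 2268 (mod 2303) write x = 2268 + 2303t. Substituting into x ≡ 57 (mod 181) gives 2303t ≡ 142 (mod 181), and since 131⁻¹ ≡ 76 (mod 181), t ≡ 113. Hence x ≡ 2268 + 2303·113 = 262507 (mod 416843).

262507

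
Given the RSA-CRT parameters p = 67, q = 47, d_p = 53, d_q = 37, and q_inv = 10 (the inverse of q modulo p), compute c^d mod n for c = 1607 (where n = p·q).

2076

m₁ = c^(d_p) mod p: c ≡ 66 (mod 67), and 66^53 mod 67 = 66.
m₂ = c^(d_q) mod q: c ≡ 9 (mod 47), and 9^37 mod 47 = 8.
h = q_inv·(m₁ − m₂) mod p = 10·(66 − 8) mod 67 = 44.
m = m₂ + h·q = 8 + 44·47 = 2076.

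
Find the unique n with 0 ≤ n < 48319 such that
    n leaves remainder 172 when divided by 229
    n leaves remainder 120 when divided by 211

10248

From n ≡ 172 (mod 229) write n = 172 + 229t. Substituting into n ≡ 120 (mod 211) gives 229t ≡ 159 (mod 211), and since 18⁻¹ ≡ 129 (mod 211), t ≡ 44. Hence n ≡ 172 + 229·44 = 10248 (mod 48319).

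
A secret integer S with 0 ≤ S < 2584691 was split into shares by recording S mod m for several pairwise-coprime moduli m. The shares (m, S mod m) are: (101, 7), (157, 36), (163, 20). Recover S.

The moduli are pairwise coprime; N = 101·157·163 = 2584691.
N/101 = 25591; 25591 ≡ 38 (mod 101); 38·8 ≡ 1, so inverse 8.
N/157 = 16463; 16463 ≡ 135 (mod 157); 135·107 ≡ 1, so inverse 107.
N/163 = 15857; 15857 ≡ 46 (mod 163); 46·39 ≡ 1, so inverse 39.
S ≡ 7·25591·8 + 36·16463·107 + 20·15857·39 = 77217032.
77217032 mod 2584691 = 2260993.

2260993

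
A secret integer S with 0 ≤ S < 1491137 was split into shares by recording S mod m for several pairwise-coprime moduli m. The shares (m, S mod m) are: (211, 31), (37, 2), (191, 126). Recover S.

71560

Combine the congruences pairwise.
From S ≡ 31 (mod 211) write S = 31 + 211t. Substituting into S ≡ 2 (mod 37) gives 211t ≡ 8 (mod 37), and since 26⁻¹ ≡ 10 (mod 37), t ≡ 6. Hence S ≡ 31 + 211·6 = 1297 (mod 7807).
From S ≡ 1297 (mod 7807) write S = 1297 + 7807t. Substituting into S ≡ 126 (mod 191) gives 7807t ≡ 166 (mod 191), and since 167⁻¹ ≡ 183 (mod 191), t ≡ 9. Hence S ≡ 1297 + 7807·9 = 71560 (mod 1491137).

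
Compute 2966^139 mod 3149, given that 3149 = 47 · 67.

1368

Mod 47: 2966 ≡ 5; by Fermat, exponent reduces to 139 mod 46 = 1; 5^1 ≡ 5 (mod 47).
Mod 67: 2966 ≡ 18; by Fermat, exponent reduces to 139 mod 66 = 7; 18^7 ≡ 28 (mod 67).
Combine by CRT: x ≡ 5 (mod 47), x ≡ 28 (mod 67) ⇒ x ≡ 1368 (mod 3149).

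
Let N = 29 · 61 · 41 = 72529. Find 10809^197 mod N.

10026

Mod 29: 10809 ≡ 21; by Fermat, exponent reduces to 197 mod 28 = 1; 21^1 ≡ 21 (mod 29).
Mod 61: 10809 ≡ 12; by Fermat, exponent reduces to 197 mod 60 = 17; 12^17 ≡ 22 (mod 61).
Mod 41: 10809 ≡ 26; by Fermat, exponent reduces to 197 mod 40 = 37; 26^37 ≡ 22 (mod 41).
Combine by CRT: x ≡ 21 (mod 29), x ≡ 22 (mod 61), x ≡ 22 (mod 41) ⇒ x ≡ 10026 (mod 72529).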